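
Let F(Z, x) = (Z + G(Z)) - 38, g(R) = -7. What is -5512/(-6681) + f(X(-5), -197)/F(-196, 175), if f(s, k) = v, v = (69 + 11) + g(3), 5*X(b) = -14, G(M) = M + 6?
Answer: 1849375/2832744 ≈ 0.65286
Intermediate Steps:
G(M) = 6 + M
X(b) = -14/5 (X(b) = (⅕)*(-14) = -14/5)
F(Z, x) = -32 + 2*Z (F(Z, x) = (Z + (6 + Z)) - 38 = (6 + 2*Z) - 38 = -32 + 2*Z)
v = 73 (v = (69 + 11) - 7 = 80 - 7 = 73)
f(s, k) = 73
-5512/(-6681) + f(X(-5), -197)/F(-196, 175) = -5512/(-6681) + 73/(-32 + 2*(-196)) = -5512*(-1/6681) + 73/(-32 - 392) = 5512/6681 + 73/(-424) = 5512/6681 + 73*(-1/424) = 5512/6681 - 73/424 = 1849375/2832744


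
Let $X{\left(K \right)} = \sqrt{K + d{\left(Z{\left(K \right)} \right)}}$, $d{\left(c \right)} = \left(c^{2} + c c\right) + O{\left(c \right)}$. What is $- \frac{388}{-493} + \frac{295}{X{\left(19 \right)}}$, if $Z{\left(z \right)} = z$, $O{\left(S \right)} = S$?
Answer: $\frac{388}{493} + \frac{59 \sqrt{190}}{76} \approx 11.488$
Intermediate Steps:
$d{\left(c \right)} = c + 2 c^{2}$ ($d{\left(c \right)} = \left(c^{2} + c c\right) + c = \left(c^{2} + c^{2}\right) + c = 2 c^{2} + c = c + 2 c^{2}$)
$X{\left(K \right)} = \sqrt{K + K \left(1 + 2 K\right)}$
$- \frac{388}{-493} + \frac{295}{X{\left(19 \right)}} = - \frac{388}{-493} + \frac{295}{\sqrt{2} \sqrt{19 \left(1 + 19\right)}} = \left(-388\right) \left(- \frac{1}{493}\right) + \frac{295}{\sqrt{2} \sqrt{19 \cdot 20}} = \frac{388}{493} + \frac{295}{\sqrt{2} \sqrt{380}} = \frac{388}{493} + \frac{295}{\sqrt{2} \cdot 2 \sqrt{95}} = \frac{388}{493} + \frac{295}{2 \sqrt{190}} = \frac{388}{493} + 295 \frac{\sqrt{190}}{380} = \frac{388}{493} + \frac{59 \sqrt{190}}{76}$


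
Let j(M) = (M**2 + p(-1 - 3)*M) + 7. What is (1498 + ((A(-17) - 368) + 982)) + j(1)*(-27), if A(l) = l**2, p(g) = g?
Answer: 2293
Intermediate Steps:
j(M) = 7 + M**2 - 4*M (j(M) = (M**2 + (-1 - 3)*M) + 7 = (M**2 - 4*M) + 7 = 7 + M**2 - 4*M)
(1498 + ((A(-17) - 368) + 982)) + j(1)*(-27) = (1498 + (((-17)**2 - 368) + 982)) + (7 + 1**2 - 4*1)*(-27) = (1498 + ((289 - 368) + 982)) + (7 + 1 - 4)*(-27) = (1498 + (-79 + 982)) + 4*(-27) = (1498 + 903) - 108 = 2401 - 108 = 2293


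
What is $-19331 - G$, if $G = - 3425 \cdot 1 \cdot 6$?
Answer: $1219$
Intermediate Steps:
$G = -20550$ ($G = \left(-3425\right) 6 = -20550$)
$-19331 - G = -19331 - -20550 = -19331 + 20550 = 1219$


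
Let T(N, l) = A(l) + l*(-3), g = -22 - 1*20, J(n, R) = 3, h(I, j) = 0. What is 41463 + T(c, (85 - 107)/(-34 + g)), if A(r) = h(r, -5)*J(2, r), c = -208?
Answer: 1575561/38 ≈ 41462.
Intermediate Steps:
A(r) = 0 (A(r) = 0*3 = 0)
g = -42 (g = -22 - 20 = -42)
T(N, l) = -3*l (T(N, l) = 0 + l*(-3) = 0 - 3*l = -3*l)
41463 + T(c, (85 - 107)/(-34 + g)) = 41463 - 3*(85 - 107)/(-34 - 42) = 41463 - (-66)/(-76) = 41463 - (-66)*(-1)/76 = 41463 - 3*11/38 = 41463 - 33/38 = 1575561/38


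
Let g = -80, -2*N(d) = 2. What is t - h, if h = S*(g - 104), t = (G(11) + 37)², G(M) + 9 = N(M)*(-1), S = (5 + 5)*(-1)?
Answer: -999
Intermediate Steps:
N(d) = -1 (N(d) = -½*2 = -1)
S = -10 (S = 10*(-1) = -10)
G(M) = -8 (G(M) = -9 - 1*(-1) = -9 + 1 = -8)
t = 841 (t = (-8 + 37)² = 29² = 841)
h = 1840 (h = -10*(-80 - 104) = -10*(-184) = 1840)
t - h = 841 - 1*1840 = 841 - 1840 = -999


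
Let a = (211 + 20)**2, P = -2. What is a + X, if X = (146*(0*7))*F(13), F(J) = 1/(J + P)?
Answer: 53361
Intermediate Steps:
a = 53361 (a = 231**2 = 53361)
F(J) = 1/(-2 + J) (F(J) = 1/(J - 2) = 1/(-2 + J))
X = 0 (X = (146*(0*7))/(-2 + 13) = (146*0)/11 = 0*(1/11) = 0)
a + X = 53361 + 0 = 53361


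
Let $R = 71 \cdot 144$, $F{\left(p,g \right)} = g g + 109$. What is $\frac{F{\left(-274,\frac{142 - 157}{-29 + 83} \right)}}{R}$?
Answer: $\frac{35341}{3312576} \approx 0.010669$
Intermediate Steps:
$F{\left(p,g \right)} = 109 + g^{2}$ ($F{\left(p,g \right)} = g^{2} + 109 = 109 + g^{2}$)
$R = 10224$
$\frac{F{\left(-274,\frac{142 - 157}{-29 + 83} \right)}}{R} = \frac{109 + \left(\frac{142 - 157}{-29 + 83}\right)^{2}}{10224} = \left(109 + \left(- \frac{15}{54}\right)^{2}\right) \frac{1}{10224} = \left(109 + \left(\left(-15\right) \frac{1}{54}\right)^{2}\right) \frac{1}{10224} = \left(109 + \left(- \frac{5}{18}\right)^{2}\right) \frac{1}{10224} = \left(109 + \frac{25}{324}\right) \frac{1}{10224} = \frac{35341}{324} \cdot \frac{1}{10224} = \frac{35341}{3312576}$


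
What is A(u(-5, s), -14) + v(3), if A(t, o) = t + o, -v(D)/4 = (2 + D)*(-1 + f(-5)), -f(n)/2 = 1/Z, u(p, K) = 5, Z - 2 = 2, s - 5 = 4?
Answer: 21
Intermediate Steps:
s = 9 (s = 5 + 4 = 9)
Z = 4 (Z = 2 + 2 = 4)
f(n) = -½ (f(n) = -2/4 = -2*¼ = -½)
v(D) = 12 + 6*D (v(D) = -4*(2 + D)*(-1 - ½) = -4*(2 + D)*(-3)/2 = -4*(-3 - 3*D/2) = 12 + 6*D)
A(t, o) = o + t
A(u(-5, s), -14) + v(3) = (-14 + 5) + (12 + 6*3) = -9 + (12 + 18) = -9 + 30 = 21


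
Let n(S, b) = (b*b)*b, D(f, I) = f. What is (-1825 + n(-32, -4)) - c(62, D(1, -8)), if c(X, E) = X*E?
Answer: -1951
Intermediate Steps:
n(S, b) = b**3 (n(S, b) = b**2*b = b**3)
c(X, E) = E*X
(-1825 + n(-32, -4)) - c(62, D(1, -8)) = (-1825 + (-4)**3) - 62 = (-1825 - 64) - 1*62 = -1889 - 62 = -1951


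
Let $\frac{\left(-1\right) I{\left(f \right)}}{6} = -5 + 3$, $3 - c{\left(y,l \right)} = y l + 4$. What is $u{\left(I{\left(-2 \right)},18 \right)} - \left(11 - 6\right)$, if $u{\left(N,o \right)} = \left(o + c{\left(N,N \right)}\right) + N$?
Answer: $-120$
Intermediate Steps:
$c{\left(y,l \right)} = -1 - l y$ ($c{\left(y,l \right)} = 3 - \left(y l + 4\right) = 3 - \left(l y + 4\right) = 3 - \left(4 + l y\right) = -1 - l y$)
$I{\left(f \right)} = 12$ ($I{\left(f \right)} = - 6 \left(-5 + 3\right) = \left(-6\right) \left(-2\right) = 12$)
$u{\left(N,o \right)} = -1 + N + o - N^{2}$ ($u{\left(N,o \right)} = \left(o - \left(1 + N N\right)\right) + N = \left(o - \left(1 + N^{2}\right)\right) + N = \left(-1 + o - N^{2}\right) + N = -1 + N + o - N^{2}$)
$u{\left(I{\left(-2 \right)},18 \right)} - \left(11 - 6\right) = \left(-1 + 12 + 18 - 12^{2}\right) - \left(11 - 6\right) = \left(-1 + 12 + 18 - 144\right) - \left(11 - 6\right) = \left(-1 + 12 + 18 - 144\right) - 5 = -115 - 5 = -120$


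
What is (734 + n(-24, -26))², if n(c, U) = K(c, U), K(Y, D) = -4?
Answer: 532900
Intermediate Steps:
n(c, U) = -4
(734 + n(-24, -26))² = (734 - 4)² = 730² = 532900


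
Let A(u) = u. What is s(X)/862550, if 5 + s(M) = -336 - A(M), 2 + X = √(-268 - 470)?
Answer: -339/862550 - 3*I*√82/862550 ≈ -0.00039302 - 3.1495e-5*I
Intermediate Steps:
X = -2 + 3*I*√82 (X = -2 + √(-268 - 470) = -2 + √(-738) = -2 + 3*I*√82 ≈ -2.0 + 27.166*I)
s(M) = -341 - M (s(M) = -5 + (-336 - M) = -341 - M)
s(X)/862550 = (-341 - (-2 + 3*I*√82))/862550 = (-341 + (2 - 3*I*√82))*(1/862550) = (-339 - 3*I*√82)*(1/862550) = -339/862550 - 3*I*√82/862550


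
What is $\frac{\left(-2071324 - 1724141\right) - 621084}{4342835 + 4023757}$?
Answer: $- \frac{1472183}{2788864} \approx -0.52788$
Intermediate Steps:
$\frac{\left(-2071324 - 1724141\right) - 621084}{4342835 + 4023757} = \frac{-3795465 - 621084}{8366592} = \left(-4416549\right) \frac{1}{8366592} = - \frac{1472183}{2788864}$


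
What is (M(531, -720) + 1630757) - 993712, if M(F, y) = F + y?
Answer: 636856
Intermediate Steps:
(M(531, -720) + 1630757) - 993712 = ((531 - 720) + 1630757) - 993712 = (-189 + 1630757) - 993712 = 1630568 - 993712 = 636856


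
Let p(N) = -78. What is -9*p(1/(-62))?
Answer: 702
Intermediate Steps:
-9*p(1/(-62)) = -9*(-78) = 702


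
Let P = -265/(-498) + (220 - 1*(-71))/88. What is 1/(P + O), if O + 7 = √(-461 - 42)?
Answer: -1517734680/246305919457 - 480135744*I*√503/246305919457 ≈ -0.006162 - 0.043719*I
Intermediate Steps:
O = -7 + I*√503 (O = -7 + √(-461 - 42) = -7 + √(-503) = -7 + I*√503 ≈ -7.0 + 22.428*I)
P = 84119/21912 (P = -265*(-1/498) + (220 + 71)*(1/88) = 265/498 + 291*(1/88) = 265/498 + 291/88 = 84119/21912 ≈ 3.8389)
1/(P + O) = 1/(84119/21912 + (-7 + I*√503)) = 1/(-69265/21912 + I*√503)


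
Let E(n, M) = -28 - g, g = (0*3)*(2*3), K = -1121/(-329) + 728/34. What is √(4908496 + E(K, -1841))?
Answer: 2*√1227117 ≈ 2215.5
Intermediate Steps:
K = 138813/5593 (K = -1121*(-1/329) + 728*(1/34) = 1121/329 + 364/17 = 138813/5593 ≈ 24.819)
g = 0 (g = 0*6 = 0)
E(n, M) = -28 (E(n, M) = -28 - 1*0 = -28 + 0 = -28)
√(4908496 + E(K, -1841)) = √(4908496 - 28) = √4908468 = 2*√1227117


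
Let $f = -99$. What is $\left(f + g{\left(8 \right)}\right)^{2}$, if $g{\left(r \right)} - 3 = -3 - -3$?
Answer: $9216$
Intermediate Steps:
$g{\left(r \right)} = 3$ ($g{\left(r \right)} = 3 - 0 = 3 + \left(-3 + 3\right) = 3 + 0 = 3$)
$\left(f + g{\left(8 \right)}\right)^{2} = \left(-99 + 3\right)^{2} = \left(-96\right)^{2} = 9216$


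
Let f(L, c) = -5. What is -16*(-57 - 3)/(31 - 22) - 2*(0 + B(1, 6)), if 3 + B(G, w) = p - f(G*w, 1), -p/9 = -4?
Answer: 92/3 ≈ 30.667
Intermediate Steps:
p = 36 (p = -9*(-4) = 36)
B(G, w) = 38 (B(G, w) = -3 + (36 - 1*(-5)) = -3 + (36 + 5) = -3 + 41 = 38)
-16*(-57 - 3)/(31 - 22) - 2*(0 + B(1, 6)) = -16*(-57 - 3)/(31 - 22) - 2*(0 + 38) = -(-960)/9 - 2*38 = -(-960)/9 - 76 = -16*(-20/3) - 76 = 320/3 - 76 = 92/3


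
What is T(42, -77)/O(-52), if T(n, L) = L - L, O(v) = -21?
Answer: 0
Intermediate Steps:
T(n, L) = 0
T(42, -77)/O(-52) = 0/(-21) = 0*(-1/21) = 0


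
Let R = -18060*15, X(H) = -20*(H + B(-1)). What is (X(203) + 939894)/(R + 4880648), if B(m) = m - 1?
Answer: 467937/2304874 ≈ 0.20302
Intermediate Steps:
B(m) = -1 + m
X(H) = 40 - 20*H (X(H) = -20*(H + (-1 - 1)) = -20*(H - 2) = -20*(-2 + H) = 40 - 20*H)
R = -270900
(X(203) + 939894)/(R + 4880648) = ((40 - 20*203) + 939894)/(-270900 + 4880648) = ((40 - 4060) + 939894)/4609748 = (-4020 + 939894)*(1/4609748) = 935874*(1/4609748) = 467937/2304874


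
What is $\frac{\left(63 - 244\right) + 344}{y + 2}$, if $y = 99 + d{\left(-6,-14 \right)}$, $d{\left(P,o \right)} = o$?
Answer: $\frac{163}{87} \approx 1.8736$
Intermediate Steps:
$y = 85$ ($y = 99 - 14 = 85$)
$\frac{\left(63 - 244\right) + 344}{y + 2} = \frac{\left(63 - 244\right) + 344}{85 + 2} = \frac{\left(63 - 244\right) + 344}{87} = \left(-181 + 344\right) \frac{1}{87} = 163 \cdot \frac{1}{87} = \frac{163}{87}$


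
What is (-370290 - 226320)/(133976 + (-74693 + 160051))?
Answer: -298305/109667 ≈ -2.7201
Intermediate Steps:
(-370290 - 226320)/(133976 + (-74693 + 160051)) = -596610/(133976 + 85358) = -596610/219334 = -596610*1/219334 = -298305/109667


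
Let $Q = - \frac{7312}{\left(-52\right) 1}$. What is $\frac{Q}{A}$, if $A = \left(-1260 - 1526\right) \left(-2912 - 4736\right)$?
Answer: $\frac{457}{69248816} \approx 6.5994 \cdot 10^{-6}$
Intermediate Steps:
$A = 21307328$ ($A = \left(-2786\right) \left(-7648\right) = 21307328$)
$Q = \frac{1828}{13}$ ($Q = - \frac{7312}{-52} = \left(-7312\right) \left(- \frac{1}{52}\right) = \frac{1828}{13} \approx 140.62$)
$\frac{Q}{A} = \frac{1828}{13 \cdot 21307328} = \frac{1828}{13} \cdot \frac{1}{21307328} = \frac{457}{69248816}$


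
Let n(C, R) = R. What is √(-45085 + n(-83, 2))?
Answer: I*√45083 ≈ 212.33*I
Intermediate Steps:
√(-45085 + n(-83, 2)) = √(-45085 + 2) = √(-45083) = I*√45083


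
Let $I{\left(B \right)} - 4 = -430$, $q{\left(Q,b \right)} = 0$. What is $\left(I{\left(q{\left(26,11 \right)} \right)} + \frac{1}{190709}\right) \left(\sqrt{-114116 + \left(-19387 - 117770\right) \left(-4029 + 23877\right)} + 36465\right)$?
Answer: $- \frac{2962490733345}{190709} - \frac{162484066 i \sqrt{680601563}}{190709} \approx -1.5534 \cdot 10^{7} - 2.2227 \cdot 10^{7} i$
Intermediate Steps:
$I{\left(B \right)} = -426$ ($I{\left(B \right)} = 4 - 430 = -426$)
$\left(I{\left(q{\left(26,11 \right)} \right)} + \frac{1}{190709}\right) \left(\sqrt{-114116 + \left(-19387 - 117770\right) \left(-4029 + 23877\right)} + 36465\right) = \left(-426 + \frac{1}{190709}\right) \left(\sqrt{-114116 + \left(-19387 - 117770\right) \left(-4029 + 23877\right)} + 36465\right) = \left(-426 + \frac{1}{190709}\right) \left(\sqrt{-114116 - 2722292136} + 36465\right) = - \frac{81242033 \left(\sqrt{-114116 - 2722292136} + 36465\right)}{190709} = - \frac{81242033 \left(\sqrt{-2722406252} + 36465\right)}{190709} = - \frac{81242033 \left(2 i \sqrt{680601563} + 36465\right)}{190709} = - \frac{81242033 \left(36465 + 2 i \sqrt{680601563}\right)}{190709} = - \frac{2962490733345}{190709} - \frac{162484066 i \sqrt{680601563}}{190709}$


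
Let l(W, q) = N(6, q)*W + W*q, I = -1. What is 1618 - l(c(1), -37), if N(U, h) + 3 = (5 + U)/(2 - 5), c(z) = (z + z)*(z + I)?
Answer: 1618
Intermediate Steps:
c(z) = 2*z*(-1 + z) (c(z) = (z + z)*(z - 1) = (2*z)*(-1 + z) = 2*z*(-1 + z))
N(U, h) = -14/3 - U/3 (N(U, h) = -3 + (5 + U)/(2 - 5) = -3 + (5 + U)/(-3) = -3 + (5 + U)*(-⅓) = -3 + (-5/3 - U/3) = -14/3 - U/3)
l(W, q) = -20*W/3 + W*q (l(W, q) = (-14/3 - ⅓*6)*W + W*q = (-14/3 - 2)*W + W*q = -20*W/3 + W*q)
1618 - l(c(1), -37) = 1618 - 2*1*(-1 + 1)*(-20 + 3*(-37))/3 = 1618 - 2*1*0*(-20 - 111)/3 = 1618 - 0*(-131)/3 = 1618 - 1*0 = 1618 + 0 = 1618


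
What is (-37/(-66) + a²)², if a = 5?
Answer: 2845969/4356 ≈ 653.34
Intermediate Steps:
(-37/(-66) + a²)² = (-37/(-66) + 5²)² = (-37*(-1/66) + 25)² = (37/66 + 25)² = (1687/66)² = 2845969/4356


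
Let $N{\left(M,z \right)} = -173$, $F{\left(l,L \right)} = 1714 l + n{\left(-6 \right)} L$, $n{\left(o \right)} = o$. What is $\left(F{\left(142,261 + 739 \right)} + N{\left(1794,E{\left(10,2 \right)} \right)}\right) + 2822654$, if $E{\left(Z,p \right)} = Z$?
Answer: $3059869$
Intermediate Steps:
$F{\left(l,L \right)} = - 6 L + 1714 l$ ($F{\left(l,L \right)} = 1714 l - 6 L = - 6 L + 1714 l$)
$\left(F{\left(142,261 + 739 \right)} + N{\left(1794,E{\left(10,2 \right)} \right)}\right) + 2822654 = \left(\left(- 6 \left(261 + 739\right) + 1714 \cdot 142\right) - 173\right) + 2822654 = \left(\left(\left(-6\right) 1000 + 243388\right) - 173\right) + 2822654 = \left(\left(-6000 + 243388\right) - 173\right) + 2822654 = \left(237388 - 173\right) + 2822654 = 237215 + 2822654 = 3059869$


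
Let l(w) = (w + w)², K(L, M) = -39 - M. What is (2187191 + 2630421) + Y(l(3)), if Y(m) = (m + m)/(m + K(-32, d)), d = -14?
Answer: 52993804/11 ≈ 4.8176e+6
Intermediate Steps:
l(w) = 4*w² (l(w) = (2*w)² = 4*w²)
Y(m) = 2*m/(-25 + m) (Y(m) = (m + m)/(m + (-39 - 1*(-14))) = (2*m)/(m + (-39 + 14)) = (2*m)/(m - 25) = (2*m)/(-25 + m) = 2*m/(-25 + m))
(2187191 + 2630421) + Y(l(3)) = (2187191 + 2630421) + 2*(4*3²)/(-25 + 4*3²) = 4817612 + 2*(4*9)/(-25 + 4*9) = 4817612 + 2*36/(-25 + 36) = 4817612 + 2*36/11 = 4817612 + 2*36*(1/11) = 4817612 + 72/11 = 52993804/11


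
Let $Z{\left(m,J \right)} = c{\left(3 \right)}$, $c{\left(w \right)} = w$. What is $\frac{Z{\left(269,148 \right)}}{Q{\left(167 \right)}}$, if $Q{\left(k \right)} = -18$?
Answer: $- \frac{1}{6} \approx -0.16667$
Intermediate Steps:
$Z{\left(m,J \right)} = 3$
$\frac{Z{\left(269,148 \right)}}{Q{\left(167 \right)}} = \frac{3}{-18} = 3 \left(- \frac{1}{18}\right) = - \frac{1}{6}$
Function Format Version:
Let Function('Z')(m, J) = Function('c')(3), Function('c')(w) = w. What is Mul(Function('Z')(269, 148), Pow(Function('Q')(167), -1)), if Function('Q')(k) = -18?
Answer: Rational(-1, 6) ≈ -0.16667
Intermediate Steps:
Function('Z')(m, J) = 3
Mul(Function('Z')(269, 148), Pow(Function('Q')(167), -1)) = Mul(3, Pow(-18, -1)) = Mul(3, Rational(-1, 18)) = Rational(-1, 6)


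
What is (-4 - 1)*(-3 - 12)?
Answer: 75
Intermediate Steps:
(-4 - 1)*(-3 - 12) = -5*(-15) = 75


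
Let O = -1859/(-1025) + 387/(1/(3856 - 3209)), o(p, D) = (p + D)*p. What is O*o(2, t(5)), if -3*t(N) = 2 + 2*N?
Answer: -1026602336/1025 ≈ -1.0016e+6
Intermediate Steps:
t(N) = -⅔ - 2*N/3 (t(N) = -(2 + 2*N)/3 = -⅔ - 2*N/3)
o(p, D) = p*(D + p) (o(p, D) = (D + p)*p = p*(D + p))
O = 256650584/1025 (O = -1859*(-1/1025) + 387/(1/647) = 1859/1025 + 387/(1/647) = 1859/1025 + 387*647 = 1859/1025 + 250389 = 256650584/1025 ≈ 2.5039e+5)
O*o(2, t(5)) = 256650584*(2*((-⅔ - ⅔*5) + 2))/1025 = 256650584*(2*((-⅔ - 10/3) + 2))/1025 = 256650584*(2*(-4 + 2))/1025 = 256650584*(2*(-2))/1025 = (256650584/1025)*(-4) = -1026602336/1025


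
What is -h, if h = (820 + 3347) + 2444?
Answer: -6611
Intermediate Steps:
h = 6611 (h = 4167 + 2444 = 6611)
-h = -1*6611 = -6611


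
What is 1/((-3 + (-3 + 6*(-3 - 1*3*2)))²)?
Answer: 1/3600 ≈ 0.00027778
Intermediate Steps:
1/((-3 + (-3 + 6*(-3 - 1*3*2)))²) = 1/((-3 + (-3 + 6*(-3 - 3*2)))²) = 1/((-3 + (-3 + 6*(-3 - 6)))²) = 1/((-3 + (-3 + 6*(-9)))²) = 1/((-3 + (-3 - 54))²) = 1/((-3 - 57)²) = 1/((-60)²) = 1/3600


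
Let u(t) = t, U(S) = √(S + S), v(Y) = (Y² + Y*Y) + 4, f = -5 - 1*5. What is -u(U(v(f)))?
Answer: -2*√102 ≈ -20.199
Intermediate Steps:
f = -10 (f = -5 - 5 = -10)
v(Y) = 4 + 2*Y² (v(Y) = (Y² + Y²) + 4 = 2*Y² + 4 = 4 + 2*Y²)
U(S) = √2*√S (U(S) = √(2*S) = √2*√S)
-u(U(v(f))) = -√2*√(4 + 2*(-10)²) = -√2*√(4 + 2*100) = -√2*√(4 + 200) = -√2*√204 = -√2*2*√51 = -2*√102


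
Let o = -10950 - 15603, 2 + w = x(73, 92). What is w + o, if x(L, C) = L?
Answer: -26482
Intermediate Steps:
w = 71 (w = -2 + 73 = 71)
o = -26553
w + o = 71 - 26553 = -26482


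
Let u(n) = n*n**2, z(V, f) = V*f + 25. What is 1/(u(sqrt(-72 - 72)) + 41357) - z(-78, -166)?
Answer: -22227775126952/1713387433 + 1728*I/1713387433 ≈ -12973.0 + 1.0085e-6*I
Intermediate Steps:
z(V, f) = 25 + V*f
u(n) = n**3
1/(u(sqrt(-72 - 72)) + 41357) - z(-78, -166) = 1/((sqrt(-72 - 72))**3 + 41357) - (25 - 78*(-166)) = 1/((sqrt(-144))**3 + 41357) - (25 + 12948) = 1/((12*I)**3 + 41357) - 1*12973 = 1/(-1728*I + 41357) - 12973 = 1/(41357 - 1728*I) - 12973 = (41357 + 1728*I)/1713387433 - 12973 = -12973 + (41357 + 1728*I)/1713387433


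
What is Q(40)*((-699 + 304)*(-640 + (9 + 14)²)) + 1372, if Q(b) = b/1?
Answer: 1755172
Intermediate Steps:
Q(b) = b (Q(b) = b*1 = b)
Q(40)*((-699 + 304)*(-640 + (9 + 14)²)) + 1372 = 40*((-699 + 304)*(-640 + (9 + 14)²)) + 1372 = 40*(-395*(-640 + 23²)) + 1372 = 40*(-395*(-640 + 529)) + 1372 = 40*(-395*(-111)) + 1372 = 40*43845 + 1372 = 1753800 + 1372 = 1755172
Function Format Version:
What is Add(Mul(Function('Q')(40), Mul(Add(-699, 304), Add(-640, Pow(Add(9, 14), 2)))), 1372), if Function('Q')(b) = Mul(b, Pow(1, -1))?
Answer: 1755172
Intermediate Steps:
Function('Q')(b) = b (Function('Q')(b) = Mul(b, 1) = b)
Add(Mul(Function('Q')(40), Mul(Add(-699, 304), Add(-640, Pow(Add(9, 14), 2)))), 1372) = Add(Mul(40, Mul(Add(-699, 304), Add(-640, Pow(Add(9, 14), 2)))), 1372) = Add(Mul(40, Mul(-395, Add(-640, Pow(23, 2)))), 1372) = Add(Mul(40, Mul(-395, Add(-640, 529))), 1372) = Add(Mul(40, Mul(-395, -111)), 1372) = Add(Mul(40, 43845), 1372) = Add(1753800, 1372) = 1755172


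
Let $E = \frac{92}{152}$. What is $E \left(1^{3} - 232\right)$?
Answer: $- \frac{5313}{38} \approx -139.82$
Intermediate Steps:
$E = \frac{23}{38}$ ($E = 92 \cdot \frac{1}{152} = \frac{23}{38} \approx 0.60526$)
$E \left(1^{3} - 232\right) = \frac{23 \left(1^{3} - 232\right)}{38} = \frac{23 \left(1 - 232\right)}{38} = \frac{23}{38} \left(-231\right) = - \frac{5313}{38}$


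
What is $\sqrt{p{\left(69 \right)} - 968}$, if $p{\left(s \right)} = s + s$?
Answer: $i \sqrt{830} \approx 28.81 i$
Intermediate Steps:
$p{\left(s \right)} = 2 s$
$\sqrt{p{\left(69 \right)} - 968} = \sqrt{2 \cdot 69 - 968} = \sqrt{138 - 968} = \sqrt{-830} = i \sqrt{830}$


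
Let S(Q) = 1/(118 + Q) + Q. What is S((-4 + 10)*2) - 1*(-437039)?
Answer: 56816631/130 ≈ 4.3705e+5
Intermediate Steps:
S(Q) = Q + 1/(118 + Q)
S((-4 + 10)*2) - 1*(-437039) = (1 + ((-4 + 10)*2)² + 118*((-4 + 10)*2))/(118 + (-4 + 10)*2) - 1*(-437039) = (1 + (6*2)² + 118*(6*2))/(118 + 6*2) + 437039 = (1 + 12² + 118*12)/(118 + 12) + 437039 = (1 + 144 + 1416)/130 + 437039 = (1/130)*1561 + 437039 = 1561/130 + 437039 = 56816631/130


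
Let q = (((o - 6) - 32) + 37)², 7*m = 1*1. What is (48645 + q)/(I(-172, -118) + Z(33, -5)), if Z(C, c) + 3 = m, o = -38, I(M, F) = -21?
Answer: -351162/167 ≈ -2102.8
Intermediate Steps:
m = ⅐ (m = (1*1)/7 = (⅐)*1 = ⅐ ≈ 0.14286)
Z(C, c) = -20/7 (Z(C, c) = -3 + ⅐ = -20/7)
q = 1521 (q = (((-38 - 6) - 32) + 37)² = ((-44 - 32) + 37)² = (-76 + 37)² = (-39)² = 1521)
(48645 + q)/(I(-172, -118) + Z(33, -5)) = (48645 + 1521)/(-21 - 20/7) = 50166/(-167/7) = 50166*(-7/167) = -351162/167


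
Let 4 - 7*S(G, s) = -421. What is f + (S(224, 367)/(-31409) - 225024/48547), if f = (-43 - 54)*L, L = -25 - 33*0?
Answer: 25834200888738/10673689061 ≈ 2420.4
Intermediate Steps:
S(G, s) = 425/7 (S(G, s) = 4/7 - ⅐*(-421) = 4/7 + 421/7 = 425/7)
L = -25 (L = -25 + 0 = -25)
f = 2425 (f = (-43 - 54)*(-25) = -97*(-25) = 2425)
f + (S(224, 367)/(-31409) - 225024/48547) = 2425 + ((425/7)/(-31409) - 225024/48547) = 2425 + ((425/7)*(-1/31409) - 225024*1/48547) = 2425 + (-425/219863 - 225024/48547) = 2425 - 49495084187/10673689061 = 25834200888738/10673689061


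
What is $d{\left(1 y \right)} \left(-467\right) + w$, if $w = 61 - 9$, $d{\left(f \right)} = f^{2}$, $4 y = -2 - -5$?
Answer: $- \frac{3371}{16} \approx -210.69$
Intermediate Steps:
$y = \frac{3}{4}$ ($y = \frac{-2 - -5}{4} = \frac{-2 + 5}{4} = \frac{1}{4} \cdot 3 = \frac{3}{4} \approx 0.75$)
$w = 52$ ($w = 61 - 9 = 52$)
$d{\left(1 y \right)} \left(-467\right) + w = \left(1 \cdot \frac{3}{4}\right)^{2} \left(-467\right) + 52 = \left(\frac{3}{4}\right)^{2} \left(-467\right) + 52 = \frac{9}{16} \left(-467\right) + 52 = - \frac{4203}{16} + 52 = - \frac{3371}{16}$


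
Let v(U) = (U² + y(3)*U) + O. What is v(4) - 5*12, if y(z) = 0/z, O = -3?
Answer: -47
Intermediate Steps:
y(z) = 0
v(U) = -3 + U² (v(U) = (U² + 0*U) - 3 = (U² + 0) - 3 = U² - 3 = -3 + U²)
v(4) - 5*12 = (-3 + 4²) - 5*12 = (-3 + 16) - 60 = 13 - 60 = -47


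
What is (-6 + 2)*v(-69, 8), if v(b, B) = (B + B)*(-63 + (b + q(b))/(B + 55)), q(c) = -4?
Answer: 258688/63 ≈ 4106.2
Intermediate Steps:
v(b, B) = 2*B*(-63 + (-4 + b)/(55 + B)) (v(b, B) = (B + B)*(-63 + (b - 4)/(B + 55)) = (2*B)*(-63 + (-4 + b)/(55 + B)) = 2*B*(-63 + (-4 + b)/(55 + B)))
(-6 + 2)*v(-69, 8) = (-6 + 2)*(2*8*(-3469 - 69 - 63*8)/(55 + 8)) = -8*8*(-3469 - 69 - 504)/63 = -8*8*(-4042)/63 = -4*(-64672/63) = 258688/63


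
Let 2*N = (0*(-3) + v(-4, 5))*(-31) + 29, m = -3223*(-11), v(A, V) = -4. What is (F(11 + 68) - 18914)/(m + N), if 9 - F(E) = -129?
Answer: -37552/71059 ≈ -0.52846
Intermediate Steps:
F(E) = 138 (F(E) = 9 - 1*(-129) = 9 + 129 = 138)
m = 35453
N = 153/2 (N = ((0*(-3) - 4)*(-31) + 29)/2 = ((0 - 4)*(-31) + 29)/2 = (-4*(-31) + 29)/2 = (124 + 29)/2 = (½)*153 = 153/2 ≈ 76.500)
(F(11 + 68) - 18914)/(m + N) = (138 - 18914)/(35453 + 153/2) = -18776/71059/2 = -18776*2/71059 = -37552/71059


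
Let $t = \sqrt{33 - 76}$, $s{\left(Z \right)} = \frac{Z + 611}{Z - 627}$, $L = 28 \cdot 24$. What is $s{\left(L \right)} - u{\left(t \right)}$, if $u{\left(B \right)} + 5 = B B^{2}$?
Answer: $\frac{1508}{45} + 43 i \sqrt{43} \approx 33.511 + 281.97 i$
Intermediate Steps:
$L = 672$
$s{\left(Z \right)} = \frac{611 + Z}{-627 + Z}$
$t = i \sqrt{43}$ ($t = \sqrt{-43} = i \sqrt{43} \approx 6.5574 i$)
$u{\left(B \right)} = -5 + B^{3}$ ($u{\left(B \right)} = -5 + B B^{2} = -5 + B^{3}$)
$s{\left(L \right)} - u{\left(t \right)} = \frac{611 + 672}{-627 + 672} - \left(-5 + \left(i \sqrt{43}\right)^{3}\right) = \frac{1}{45} \cdot 1283 - \left(-5 - 43 i \sqrt{43}\right) = \frac{1}{45} \cdot 1283 + \left(5 + 43 i \sqrt{43}\right) = \frac{1283}{45} + \left(5 + 43 i \sqrt{43}\right) = \frac{1508}{45} + 43 i \sqrt{43}$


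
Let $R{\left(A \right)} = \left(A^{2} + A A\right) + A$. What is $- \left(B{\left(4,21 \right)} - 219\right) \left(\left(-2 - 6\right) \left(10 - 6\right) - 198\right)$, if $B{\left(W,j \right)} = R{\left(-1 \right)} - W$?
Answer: $-51060$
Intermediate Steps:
$R{\left(A \right)} = A + 2 A^{2}$ ($R{\left(A \right)} = \left(A^{2} + A^{2}\right) + A = 2 A^{2} + A = A + 2 A^{2}$)
$B{\left(W,j \right)} = 1 - W$ ($B{\left(W,j \right)} = - (1 + 2 \left(-1\right)) - W = - (1 - 2) - W = \left(-1\right) \left(-1\right) - W = 1 - W$)
$- \left(B{\left(4,21 \right)} - 219\right) \left(\left(-2 - 6\right) \left(10 - 6\right) - 198\right) = - \left(\left(1 - 4\right) - 219\right) \left(\left(-2 - 6\right) \left(10 - 6\right) - 198\right) = - \left(\left(1 - 4\right) - 219\right) \left(\left(-2 - 6\right) 4 - 198\right) = - \left(-3 - 219\right) \left(\left(-8\right) 4 - 198\right) = - \left(-222\right) \left(-32 - 198\right) = - \left(-222\right) \left(-230\right) = \left(-1\right) 51060 = -51060$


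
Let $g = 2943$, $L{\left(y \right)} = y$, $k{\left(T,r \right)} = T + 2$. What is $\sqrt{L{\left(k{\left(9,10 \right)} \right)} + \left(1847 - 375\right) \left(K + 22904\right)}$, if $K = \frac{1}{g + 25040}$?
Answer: $\frac{\sqrt{26400237407290987}}{27983} \approx 5806.4$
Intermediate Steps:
$k{\left(T,r \right)} = 2 + T$
$K = \frac{1}{27983}$ ($K = \frac{1}{2943 + 25040} = \frac{1}{27983} \approx 3.5736 \cdot 10^{-5}$)
$\sqrt{L{\left(k{\left(9,10 \right)} \right)} + \left(1847 - 375\right) \left(K + 22904\right)} = \sqrt{\left(2 + 9\right) + \left(1847 - 375\right) \left(\frac{1}{27983} + 22904\right)} = \sqrt{11 + 1472 \cdot \frac{640922633}{27983}} = \sqrt{11 + \frac{943438115776}{27983}} = \sqrt{\frac{943438423589}{27983}} = \frac{\sqrt{26400237407290987}}{27983}$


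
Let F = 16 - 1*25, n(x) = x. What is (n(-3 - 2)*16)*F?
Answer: 720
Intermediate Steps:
F = -9 (F = 16 - 25 = -9)
(n(-3 - 2)*16)*F = ((-3 - 2)*16)*(-9) = -5*16*(-9) = -80*(-9) = 720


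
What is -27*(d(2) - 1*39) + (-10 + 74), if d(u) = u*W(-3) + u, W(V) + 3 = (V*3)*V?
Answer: -233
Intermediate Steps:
W(V) = -3 + 3*V² (W(V) = -3 + (V*3)*V = -3 + (3*V)*V = -3 + 3*V²)
d(u) = 25*u (d(u) = u*(-3 + 3*(-3)²) + u = u*(-3 + 3*9) + u = u*(-3 + 27) + u = u*24 + u = 24*u + u = 25*u)
-27*(d(2) - 1*39) + (-10 + 74) = -27*(25*2 - 1*39) + (-10 + 74) = -27*(50 - 39) + 64 = -27*11 + 64 = -297 + 64 = -233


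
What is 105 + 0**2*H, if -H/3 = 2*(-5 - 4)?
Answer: 105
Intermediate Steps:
H = 54 (H = -6*(-5 - 4) = -6*(-9) = -3*(-18) = 54)
105 + 0**2*H = 105 + 0**2*54 = 105 + 0*54 = 105 + 0 = 105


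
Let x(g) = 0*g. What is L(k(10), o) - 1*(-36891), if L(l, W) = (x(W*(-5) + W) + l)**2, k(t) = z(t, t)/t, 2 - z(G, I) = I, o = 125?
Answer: 922291/25 ≈ 36892.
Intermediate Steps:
z(G, I) = 2 - I
k(t) = (2 - t)/t
x(g) = 0
L(l, W) = l**2 (L(l, W) = (0 + l)**2 = l**2)
L(k(10), o) - 1*(-36891) = ((2 - 1*10)/10)**2 - 1*(-36891) = ((2 - 10)/10)**2 + 36891 = ((1/10)*(-8))**2 + 36891 = (-4/5)**2 + 36891 = 16/25 + 36891 = 922291/25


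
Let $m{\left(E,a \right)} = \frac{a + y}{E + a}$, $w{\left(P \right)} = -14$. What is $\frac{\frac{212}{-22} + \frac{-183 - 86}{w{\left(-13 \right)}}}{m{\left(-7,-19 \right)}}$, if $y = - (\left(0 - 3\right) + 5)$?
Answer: $\frac{19175}{1617} \approx 11.858$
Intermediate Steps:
$y = -2$ ($y = - (-3 + 5) = \left(-1\right) 2 = -2$)
$m{\left(E,a \right)} = \frac{-2 + a}{E + a}$ ($m{\left(E,a \right)} = \frac{a - 2}{E + a} = \frac{-2 + a}{E + a}$)
$\frac{\frac{212}{-22} + \frac{-183 - 86}{w{\left(-13 \right)}}}{m{\left(-7,-19 \right)}} = \frac{\frac{212}{-22} + \frac{-183 - 86}{-14}}{\frac{1}{-7 - 19} \left(-2 - 19\right)} = \frac{212 \left(- \frac{1}{22}\right) - - \frac{269}{14}}{\frac{1}{-26} \left(-21\right)} = \frac{- \frac{106}{11} + \frac{269}{14}}{\left(- \frac{1}{26}\right) \left(-21\right)} = \frac{1475}{154 \cdot \frac{21}{26}} = \frac{1475}{154} \cdot \frac{26}{21} = \frac{19175}{1617}$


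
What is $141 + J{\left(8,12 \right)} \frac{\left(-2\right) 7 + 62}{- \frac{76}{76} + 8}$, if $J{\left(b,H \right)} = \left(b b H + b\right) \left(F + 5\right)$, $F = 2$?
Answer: $37389$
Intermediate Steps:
$J{\left(b,H \right)} = 7 b + 7 H b^{2}$ ($J{\left(b,H \right)} = \left(b b H + b\right) \left(2 + 5\right) = \left(b^{2} H + b\right) 7 = \left(H b^{2} + b\right) 7 = \left(b + H b^{2}\right) 7 = 7 b + 7 H b^{2}$)
$141 + J{\left(8,12 \right)} \frac{\left(-2\right) 7 + 62}{- \frac{76}{76} + 8} = 141 + 7 \cdot 8 \left(1 + 12 \cdot 8\right) \frac{\left(-2\right) 7 + 62}{- \frac{76}{76} + 8} = 141 + 7 \cdot 8 \left(1 + 96\right) \frac{-14 + 62}{\left(-76\right) \frac{1}{76} + 8} = 141 + 7 \cdot 8 \cdot 97 \frac{48}{-1 + 8} = 141 + 5432 \cdot \frac{48}{7} = 141 + 37248 = 37389$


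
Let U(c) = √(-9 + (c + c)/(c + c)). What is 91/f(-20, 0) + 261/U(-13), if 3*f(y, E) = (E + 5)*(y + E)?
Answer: -273/100 - 261*I*√2/4 ≈ -2.73 - 92.277*I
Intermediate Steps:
f(y, E) = (5 + E)*(E + y)/3 (f(y, E) = ((E + 5)*(y + E))/3 = ((5 + E)*(E + y))/3 = (5 + E)*(E + y)/3)
U(c) = 2*I*√2 (U(c) = √(-9 + (2*c)/((2*c))) = √(-9 + (2*c)*(1/(2*c))) = √(-9 + 1) = √(-8) = 2*I*√2)
91/f(-20, 0) + 261/U(-13) = 91/((⅓)*0² + (5/3)*0 + (5/3)*(-20) + (⅓)*0*(-20)) + 261/((2*I*√2)) = 91/((⅓)*0 + 0 - 100/3 + 0) + 261*(-I*√2/4) = 91/(0 + 0 - 100/3 + 0) - 261*I*√2/4 = 91/(-100/3) - 261*I*√2/4 = 91*(-3/100) - 261*I*√2/4 = -273/100 - 261*I*√2/4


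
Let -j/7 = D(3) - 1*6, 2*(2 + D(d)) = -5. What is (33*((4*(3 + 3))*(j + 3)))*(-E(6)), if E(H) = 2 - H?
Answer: 242352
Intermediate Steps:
D(d) = -9/2 (D(d) = -2 + (1/2)*(-5) = -2 - 5/2 = -9/2)
j = 147/2 (j = -7*(-9/2 - 1*6) = -7*(-9/2 - 6) = -7*(-21/2) = 147/2 ≈ 73.500)
(33*((4*(3 + 3))*(j + 3)))*(-E(6)) = (33*((4*(3 + 3))*(147/2 + 3)))*(-(2 - 1*6)) = (33*((4*6)*(153/2)))*(-(2 - 6)) = (33*(24*(153/2)))*(-1*(-4)) = (33*1836)*4 = 60588*4 = 242352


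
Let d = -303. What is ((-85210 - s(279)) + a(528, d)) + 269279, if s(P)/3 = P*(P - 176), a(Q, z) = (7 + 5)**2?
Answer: 98002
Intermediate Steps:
a(Q, z) = 144 (a(Q, z) = 12**2 = 144)
s(P) = 3*P*(-176 + P) (s(P) = 3*(P*(P - 176)) = 3*(P*(-176 + P)) = 3*P*(-176 + P))
((-85210 - s(279)) + a(528, d)) + 269279 = ((-85210 - 3*279*(-176 + 279)) + 144) + 269279 = ((-85210 - 3*279*103) + 144) + 269279 = ((-85210 - 1*86211) + 144) + 269279 = ((-85210 - 86211) + 144) + 269279 = (-171421 + 144) + 269279 = -171277 + 269279 = 98002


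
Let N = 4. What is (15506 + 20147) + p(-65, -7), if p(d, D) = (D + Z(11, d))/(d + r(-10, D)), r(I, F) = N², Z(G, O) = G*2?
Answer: 1746982/49 ≈ 35653.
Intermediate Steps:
Z(G, O) = 2*G
r(I, F) = 16 (r(I, F) = 4² = 16)
p(d, D) = (22 + D)/(16 + d) (p(d, D) = (D + 2*11)/(d + 16) = (D + 22)/(16 + d) = (22 + D)/(16 + d))
(15506 + 20147) + p(-65, -7) = (15506 + 20147) + (22 - 7)/(16 - 65) = 35653 + 15/(-49) = 35653 - 1/49*15 = 35653 - 15/49 = 1746982/49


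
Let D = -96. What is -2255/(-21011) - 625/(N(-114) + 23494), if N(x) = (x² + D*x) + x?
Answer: 18714945/198848104 ≈ 0.094117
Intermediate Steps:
N(x) = x² - 95*x (N(x) = (x² - 96*x) + x = x² - 95*x)
-2255/(-21011) - 625/(N(-114) + 23494) = -2255/(-21011) - 625/(-114*(-95 - 114) + 23494) = -2255*(-1/21011) - 625/(-114*(-209) + 23494) = 2255/21011 - 625/(23826 + 23494) = 2255/21011 - 625/47320 = 2255/21011 - 625*1/47320 = 2255/21011 - 125/9464 = 18714945/198848104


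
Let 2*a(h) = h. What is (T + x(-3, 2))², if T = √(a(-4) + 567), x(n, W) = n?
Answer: (3 - √565)² ≈ 431.38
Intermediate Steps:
a(h) = h/2
T = √565 (T = √((½)*(-4) + 567) = √(-2 + 567) = √565 ≈ 23.770)
(T + x(-3, 2))² = (√565 - 3)² = (-3 + √565)²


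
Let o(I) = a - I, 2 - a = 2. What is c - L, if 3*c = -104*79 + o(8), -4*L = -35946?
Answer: -70367/6 ≈ -11728.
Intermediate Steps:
a = 0 (a = 2 - 1*2 = 2 - 2 = 0)
L = 17973/2 (L = -1/4*(-35946) = 17973/2 ≈ 8986.5)
o(I) = -I (o(I) = 0 - I = -I)
c = -8224/3 (c = (-104*79 - 1*8)/3 = (-8216 - 8)/3 = (1/3)*(-8224) = -8224/3 ≈ -2741.3)
c - L = -8224/3 - 1*17973/2 = -8224/3 - 17973/2 = -70367/6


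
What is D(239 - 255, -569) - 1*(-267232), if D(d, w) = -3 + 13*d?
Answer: 267021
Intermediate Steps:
D(239 - 255, -569) - 1*(-267232) = (-3 + 13*(239 - 255)) - 1*(-267232) = (-3 + 13*(-16)) + 267232 = (-3 - 208) + 267232 = -211 + 267232 = 267021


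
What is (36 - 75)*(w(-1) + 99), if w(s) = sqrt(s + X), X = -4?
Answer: -3861 - 39*I*sqrt(5) ≈ -3861.0 - 87.207*I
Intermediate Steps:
w(s) = sqrt(-4 + s) (w(s) = sqrt(s - 4) = sqrt(-4 + s))
(36 - 75)*(w(-1) + 99) = (36 - 75)*(sqrt(-4 - 1) + 99) = -39*(sqrt(-5) + 99) = -39*(I*sqrt(5) + 99) = -39*(99 + I*sqrt(5)) = -3861 - 39*I*sqrt(5)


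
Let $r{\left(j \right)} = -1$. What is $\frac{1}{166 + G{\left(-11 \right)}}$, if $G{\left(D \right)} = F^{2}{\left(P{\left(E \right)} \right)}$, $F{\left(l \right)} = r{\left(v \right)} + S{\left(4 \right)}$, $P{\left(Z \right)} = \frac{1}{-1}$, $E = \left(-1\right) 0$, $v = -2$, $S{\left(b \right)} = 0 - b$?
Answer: $\frac{1}{191} \approx 0.0052356$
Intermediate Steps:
$S{\left(b \right)} = - b$
$E = 0$
$P{\left(Z \right)} = -1$
$F{\left(l \right)} = -5$ ($F{\left(l \right)} = -1 - 4 = -5$)
$G{\left(D \right)} = 25$ ($G{\left(D \right)} = \left(-5\right)^{2} = 25$)
$\frac{1}{166 + G{\left(-11 \right)}} = \frac{1}{166 + 25} = \frac{1}{191}$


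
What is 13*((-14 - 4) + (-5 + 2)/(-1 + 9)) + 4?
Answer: -1879/8 ≈ -234.88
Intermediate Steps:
13*((-14 - 4) + (-5 + 2)/(-1 + 9)) + 4 = 13*(-18 - 3/8) + 4 = 13*(-147/8) + 4 = -1911/8 + 4 = -1879/8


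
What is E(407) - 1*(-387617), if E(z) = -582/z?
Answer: 157759537/407 ≈ 3.8762e+5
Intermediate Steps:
E(407) - 1*(-387617) = -582/407 - 1*(-387617) = -582*1/407 + 387617 = -582/407 + 387617 = 157759537/407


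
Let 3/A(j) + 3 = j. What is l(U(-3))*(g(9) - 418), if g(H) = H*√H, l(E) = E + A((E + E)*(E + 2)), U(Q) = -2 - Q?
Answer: -782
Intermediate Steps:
A(j) = 3/(-3 + j)
l(E) = E + 3/(-3 + 2*E*(2 + E)) (l(E) = E + 3/(-3 + (E + E)*(E + 2)) = E + 3/(-3 + (2*E)*(2 + E)) = E + 3/(-3 + 2*E*(2 + E)))
g(H) = H^(3/2)
l(U(-3))*(g(9) - 418) = ((-2 - 1*(-3)) + 3/(-3 + 2*(-2 - 1*(-3))*(2 + (-2 - 1*(-3)))))*(9^(3/2) - 418) = ((-2 + 3) + 3/(-3 + 2*(-2 + 3)*(2 + (-2 + 3))))*(27 - 418) = (1 + 3/(-3 + 2*1*(2 + 1)))*(-391) = (1 + 3/(-3 + 2*1*3))*(-391) = (1 + 3/(-3 + 6))*(-391) = (1 + 3/3)*(-391) = (1 + 3*(⅓))*(-391) = (1 + 1)*(-391) = 2*(-391) = -782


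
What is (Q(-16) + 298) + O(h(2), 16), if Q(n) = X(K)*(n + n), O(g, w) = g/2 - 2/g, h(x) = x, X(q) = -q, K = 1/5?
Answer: 1522/5 ≈ 304.40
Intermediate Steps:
K = ⅕ ≈ 0.20000
O(g, w) = g/2 - 2/g (O(g, w) = g*(½) - 2/g = g/2 - 2/g)
Q(n) = -2*n/5 (Q(n) = (-1*⅕)*(n + n) = -2*n/5)
(Q(-16) + 298) + O(h(2), 16) = (-⅖*(-16) + 298) + ((½)*2 - 2/2) = (32/5 + 298) + (1 - 2*½) = 1522/5 + (1 - 1) = 1522/5 + 0 = 1522/5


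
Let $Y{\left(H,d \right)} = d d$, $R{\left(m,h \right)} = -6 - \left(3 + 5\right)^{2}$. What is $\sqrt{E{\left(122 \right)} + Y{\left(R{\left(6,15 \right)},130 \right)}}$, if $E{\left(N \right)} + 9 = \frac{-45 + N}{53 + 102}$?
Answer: $\frac{\sqrt{405818210}}{155} \approx 129.97$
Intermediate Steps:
$E{\left(N \right)} = - \frac{288}{31} + \frac{N}{155}$ ($E{\left(N \right)} = -9 + \frac{-45 + N}{53 + 102} = -9 + \frac{-45 + N}{155} = -9 + \left(-45 + N\right) \frac{1}{155} = -9 + \left(- \frac{9}{31} + \frac{N}{155}\right) = - \frac{288}{31} + \frac{N}{155}$)
$R{\left(m,h \right)} = -70$ ($R{\left(m,h \right)} = -6 - 8^{2} = -6 - 64 = -70$)
$Y{\left(H,d \right)} = d^{2}$
$\sqrt{E{\left(122 \right)} + Y{\left(R{\left(6,15 \right)},130 \right)}} = \sqrt{\left(- \frac{288}{31} + \frac{1}{155} \cdot 122\right) + 130^{2}} = \sqrt{\left(- \frac{288}{31} + \frac{122}{155}\right) + 16900} = \sqrt{- \frac{1318}{155} + 16900} = \sqrt{\frac{2618182}{155}} = \frac{\sqrt{405818210}}{155}$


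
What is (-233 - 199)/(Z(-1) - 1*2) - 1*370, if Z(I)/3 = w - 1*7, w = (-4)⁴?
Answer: -276082/745 ≈ -370.58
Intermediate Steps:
w = 256
Z(I) = 747 (Z(I) = 3*(256 - 1*7) = 3*(256 - 7) = 3*249 = 747)
(-233 - 199)/(Z(-1) - 1*2) - 1*370 = (-233 - 199)/(747 - 1*2) - 1*370 = -432/(747 - 2) - 370 = -432/745 - 370 = -276082/745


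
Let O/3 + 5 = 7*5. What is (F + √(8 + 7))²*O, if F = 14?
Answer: 18990 + 2520*√15 ≈ 28750.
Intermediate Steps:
O = 90 (O = -15 + 3*(7*5) = -15 + 3*35 = -15 + 105 = 90)
(F + √(8 + 7))²*O = (14 + √(8 + 7))²*90 = (14 + √15)²*90 = 90*(14 + √15)²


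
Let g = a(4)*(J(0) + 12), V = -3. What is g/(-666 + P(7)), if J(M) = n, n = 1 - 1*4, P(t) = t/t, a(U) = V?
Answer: 27/665 ≈ 0.040601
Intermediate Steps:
a(U) = -3
P(t) = 1
n = -3 (n = 1 - 4 = -3)
J(M) = -3
g = -27 (g = -3*(-3 + 12) = -3*9 = -27)
g/(-666 + P(7)) = -27/(-666 + 1) = -27/(-665) = -27*(-1/665) = 27/665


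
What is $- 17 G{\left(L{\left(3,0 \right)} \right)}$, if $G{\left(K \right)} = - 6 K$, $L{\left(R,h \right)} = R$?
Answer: $306$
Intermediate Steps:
$- 17 G{\left(L{\left(3,0 \right)} \right)} = - 17 \left(\left(-6\right) 3\right) = \left(-17\right) \left(-18\right) = 306$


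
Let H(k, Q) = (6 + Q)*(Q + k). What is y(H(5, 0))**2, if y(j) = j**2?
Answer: 810000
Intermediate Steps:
y(H(5, 0))**2 = ((0**2 + 6*0 + 6*5 + 0*5)**2)**2 = ((0 + 0 + 30 + 0)**2)**2 = (30**2)**2 = 900**2 = 810000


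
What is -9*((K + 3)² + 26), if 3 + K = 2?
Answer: -270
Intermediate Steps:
K = -1 (K = -3 + 2 = -1)
-9*((K + 3)² + 26) = -9*((-1 + 3)² + 26) = -9*(2² + 26) = -9*(4 + 26) = -9*30 = -270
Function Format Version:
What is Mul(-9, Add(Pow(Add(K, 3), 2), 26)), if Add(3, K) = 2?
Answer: -270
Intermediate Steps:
K = -1 (K = Add(-3, 2) = -1)
Mul(-9, Add(Pow(Add(K, 3), 2), 26)) = Mul(-9, Add(Pow(Add(-1, 3), 2), 26)) = Mul(-9, Add(Pow(2, 2), 26)) = Mul(-9, Add(4, 26)) = Mul(-9, 30) = -270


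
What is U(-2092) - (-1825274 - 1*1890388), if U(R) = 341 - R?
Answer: 3718095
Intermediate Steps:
U(-2092) - (-1825274 - 1*1890388) = (341 - 1*(-2092)) - (-1825274 - 1*1890388) = (341 + 2092) - (-1825274 - 1890388) = 2433 - 1*(-3715662) = 2433 + 3715662 = 3718095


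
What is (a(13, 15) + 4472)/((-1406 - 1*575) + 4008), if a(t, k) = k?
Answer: 4487/2027 ≈ 2.2136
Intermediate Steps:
(a(13, 15) + 4472)/((-1406 - 1*575) + 4008) = (15 + 4472)/((-1406 - 1*575) + 4008) = 4487/((-1406 - 575) + 4008) = 4487/(-1981 + 4008) = 4487/2027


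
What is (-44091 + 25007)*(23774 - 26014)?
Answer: 42748160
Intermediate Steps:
(-44091 + 25007)*(23774 - 26014) = -19084*(-2240) = 42748160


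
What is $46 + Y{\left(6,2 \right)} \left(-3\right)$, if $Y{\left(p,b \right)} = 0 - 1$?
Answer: $49$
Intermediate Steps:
$Y{\left(p,b \right)} = -1$
$46 + Y{\left(6,2 \right)} \left(-3\right) = 46 - -3 = 46 + 3 = 49$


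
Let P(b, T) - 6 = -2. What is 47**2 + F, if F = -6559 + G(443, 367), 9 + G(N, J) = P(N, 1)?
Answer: -4355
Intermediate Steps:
P(b, T) = 4 (P(b, T) = 6 - 2 = 4)
G(N, J) = -5 (G(N, J) = -9 + 4 = -5)
F = -6564 (F = -6559 - 5 = -6564)
47**2 + F = 47**2 - 6564 = 2209 - 6564 = -4355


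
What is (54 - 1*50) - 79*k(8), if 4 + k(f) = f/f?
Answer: 241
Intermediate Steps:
k(f) = -3 (k(f) = -4 + f/f = -4 + 1 = -3)
(54 - 1*50) - 79*k(8) = (54 - 1*50) - 79*(-3) = (54 - 50) + 237 = 4 + 237 = 241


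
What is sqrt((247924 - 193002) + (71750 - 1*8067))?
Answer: sqrt(118605) ≈ 344.39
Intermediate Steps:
sqrt((247924 - 193002) + (71750 - 1*8067)) = sqrt(54922 + (71750 - 8067)) = sqrt(54922 + 63683) = sqrt(118605)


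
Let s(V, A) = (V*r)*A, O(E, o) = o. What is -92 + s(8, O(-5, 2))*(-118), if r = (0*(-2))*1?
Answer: -92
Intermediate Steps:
r = 0 (r = 0*1 = 0)
s(V, A) = 0 (s(V, A) = (V*0)*A = 0*A = 0)
-92 + s(8, O(-5, 2))*(-118) = -92 + 0*(-118) = -92 + 0 = -92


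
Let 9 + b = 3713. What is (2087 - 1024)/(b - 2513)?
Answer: 1063/1191 ≈ 0.89253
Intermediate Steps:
b = 3704 (b = -9 + 3713 = 3704)
(2087 - 1024)/(b - 2513) = (2087 - 1024)/(3704 - 2513) = 1063/1191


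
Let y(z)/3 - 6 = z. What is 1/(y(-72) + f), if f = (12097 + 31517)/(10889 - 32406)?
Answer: -21517/4303980 ≈ -0.0049993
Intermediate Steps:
y(z) = 18 + 3*z
f = -43614/21517 (f = 43614/(-21517) = 43614*(-1/21517) = -43614/21517 ≈ -2.0270)
1/(y(-72) + f) = 1/((18 + 3*(-72)) - 43614/21517) = 1/((18 - 216) - 43614/21517) = 1/(-198 - 43614/21517) = 1/(-4303980/21517) = -21517/4303980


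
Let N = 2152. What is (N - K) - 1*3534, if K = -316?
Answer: -1066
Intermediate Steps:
(N - K) - 1*3534 = (2152 - 1*(-316)) - 1*3534 = (2152 + 316) - 3534 = 2468 - 3534 = -1066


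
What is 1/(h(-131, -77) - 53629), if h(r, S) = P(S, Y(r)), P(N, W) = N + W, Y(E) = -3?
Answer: -1/53709 ≈ -1.8619e-5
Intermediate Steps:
h(r, S) = -3 + S (h(r, S) = S - 3 = -3 + S)
1/(h(-131, -77) - 53629) = 1/((-3 - 77) - 53629) = 1/(-80 - 53629) = 1/(-53709) = -1/53709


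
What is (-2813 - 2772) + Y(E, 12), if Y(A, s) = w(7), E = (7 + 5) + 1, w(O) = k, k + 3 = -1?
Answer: -5589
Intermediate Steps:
k = -4 (k = -3 - 1 = -4)
w(O) = -4
E = 13 (E = 12 + 1 = 13)
Y(A, s) = -4
(-2813 - 2772) + Y(E, 12) = (-2813 - 2772) - 4 = -5585 - 4 = -5589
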